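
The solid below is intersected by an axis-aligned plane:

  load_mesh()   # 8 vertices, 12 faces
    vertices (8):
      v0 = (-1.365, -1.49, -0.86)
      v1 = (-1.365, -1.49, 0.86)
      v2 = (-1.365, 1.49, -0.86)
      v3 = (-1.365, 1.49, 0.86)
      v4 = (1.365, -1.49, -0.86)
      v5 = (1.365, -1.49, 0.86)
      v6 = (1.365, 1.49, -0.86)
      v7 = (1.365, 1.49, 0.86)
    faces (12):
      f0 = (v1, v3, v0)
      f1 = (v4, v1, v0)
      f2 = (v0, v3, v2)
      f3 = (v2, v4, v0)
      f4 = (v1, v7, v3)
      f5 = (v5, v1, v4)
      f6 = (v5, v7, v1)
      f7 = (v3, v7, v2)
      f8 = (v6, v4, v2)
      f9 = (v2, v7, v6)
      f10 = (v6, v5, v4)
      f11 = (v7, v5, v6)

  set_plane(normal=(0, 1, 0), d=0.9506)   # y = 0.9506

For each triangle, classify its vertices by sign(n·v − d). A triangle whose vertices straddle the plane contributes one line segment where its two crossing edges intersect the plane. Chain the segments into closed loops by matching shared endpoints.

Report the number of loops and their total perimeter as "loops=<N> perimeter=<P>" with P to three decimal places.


Straddling triangles (8 of 12):
  (v1,v3,v0) [-+-] → (-1.365, 0.9506, 0.86)–(-1.365, 0.9506, 0.548668)  len=0.3113
  (v0,v3,v2) [-++] → (-1.365, 0.9506, 0.548668)–(-1.365, 0.9506, -0.86)  len=1.4087
  (v2,v4,v0) [+--] → (-0.870852, 0.9506, -0.86)–(-1.365, 0.9506, -0.86)  len=0.4941
  (v1,v7,v3) [-++] → (0.870852, 0.9506, 0.86)–(-1.365, 0.9506, 0.86)  len=2.2359
  (v5,v7,v1) [-+-] → (1.365, 0.9506, 0.86)–(0.870852, 0.9506, 0.86)  len=0.4941
  (v6,v4,v2) [+-+] → (1.365, 0.9506, -0.86)–(-0.870852, 0.9506, -0.86)  len=2.2359
  (v6,v5,v4) [+--] → (1.365, 0.9506, -0.548668)–(1.365, 0.9506, -0.86)  len=0.3113
  (v7,v5,v6) [+-+] → (1.365, 0.9506, 0.86)–(1.365, 0.9506, -0.548668)  len=1.4087

Chained into 1 loop(s):
  loop 1: 8 segments, perimeter = 8.9000
Total perimeter = 8.900

loops=1 perimeter=8.900


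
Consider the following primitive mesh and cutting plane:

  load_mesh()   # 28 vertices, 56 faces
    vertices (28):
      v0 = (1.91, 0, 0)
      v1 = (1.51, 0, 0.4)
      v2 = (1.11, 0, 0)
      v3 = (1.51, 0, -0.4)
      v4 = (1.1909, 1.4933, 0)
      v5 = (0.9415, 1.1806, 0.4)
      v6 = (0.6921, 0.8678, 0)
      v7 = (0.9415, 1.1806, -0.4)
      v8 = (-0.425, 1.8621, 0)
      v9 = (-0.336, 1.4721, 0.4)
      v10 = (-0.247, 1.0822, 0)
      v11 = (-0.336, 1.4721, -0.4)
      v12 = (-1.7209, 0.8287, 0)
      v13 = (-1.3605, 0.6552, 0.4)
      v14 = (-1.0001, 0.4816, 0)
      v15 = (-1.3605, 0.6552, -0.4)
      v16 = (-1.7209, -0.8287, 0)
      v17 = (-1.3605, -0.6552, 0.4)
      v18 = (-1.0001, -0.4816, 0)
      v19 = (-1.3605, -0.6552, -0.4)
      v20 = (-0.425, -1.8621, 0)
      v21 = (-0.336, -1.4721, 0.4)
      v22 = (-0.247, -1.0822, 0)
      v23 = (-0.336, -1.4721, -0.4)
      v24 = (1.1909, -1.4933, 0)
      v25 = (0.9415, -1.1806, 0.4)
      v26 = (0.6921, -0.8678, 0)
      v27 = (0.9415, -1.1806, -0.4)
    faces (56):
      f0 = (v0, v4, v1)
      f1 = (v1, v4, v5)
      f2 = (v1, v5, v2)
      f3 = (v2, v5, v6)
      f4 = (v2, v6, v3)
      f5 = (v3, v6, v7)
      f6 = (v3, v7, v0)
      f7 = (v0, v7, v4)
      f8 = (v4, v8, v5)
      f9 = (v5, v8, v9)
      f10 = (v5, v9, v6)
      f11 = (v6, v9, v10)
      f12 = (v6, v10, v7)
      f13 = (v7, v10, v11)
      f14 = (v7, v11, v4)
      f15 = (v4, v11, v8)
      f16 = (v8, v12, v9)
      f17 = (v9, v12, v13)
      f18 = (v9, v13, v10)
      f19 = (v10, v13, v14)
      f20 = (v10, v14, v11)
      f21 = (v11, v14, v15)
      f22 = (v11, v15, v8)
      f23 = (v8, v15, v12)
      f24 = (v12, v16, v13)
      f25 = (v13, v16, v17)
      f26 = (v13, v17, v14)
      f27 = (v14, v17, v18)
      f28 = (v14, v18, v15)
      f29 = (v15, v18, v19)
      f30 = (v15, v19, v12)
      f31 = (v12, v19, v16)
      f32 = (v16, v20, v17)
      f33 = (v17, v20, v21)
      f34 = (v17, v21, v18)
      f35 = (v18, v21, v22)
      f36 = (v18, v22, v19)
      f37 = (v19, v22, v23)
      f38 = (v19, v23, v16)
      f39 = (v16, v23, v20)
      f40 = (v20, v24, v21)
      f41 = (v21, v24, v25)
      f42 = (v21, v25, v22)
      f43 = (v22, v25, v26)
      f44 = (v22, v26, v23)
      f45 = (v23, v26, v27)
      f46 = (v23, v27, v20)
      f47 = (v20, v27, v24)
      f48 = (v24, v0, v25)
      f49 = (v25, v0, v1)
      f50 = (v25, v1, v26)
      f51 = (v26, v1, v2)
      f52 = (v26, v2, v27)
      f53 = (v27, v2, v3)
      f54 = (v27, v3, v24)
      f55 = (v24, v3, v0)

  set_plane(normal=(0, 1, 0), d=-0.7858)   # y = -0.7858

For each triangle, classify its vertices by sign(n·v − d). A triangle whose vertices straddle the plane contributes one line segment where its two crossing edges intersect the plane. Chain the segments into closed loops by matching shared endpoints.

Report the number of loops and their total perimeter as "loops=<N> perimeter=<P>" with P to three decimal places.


loops=2 perimeter=4.993

Straddling triangles (18 of 56):
  (v12,v16,v13) [+-+] → (-1.7209, -0.7858, 0)–(-1.71048, -0.7858, 0.0115641)  len=0.0156
  (v13,v16,v17) [+-+] → (-1.71048, -0.7858, 0.0115641)–(-1.63179, -0.7858, 0.0989049)  len=0.1176
  (v12,v19,v16) [++-] → (-1.63179, -0.7858, -0.0989049)–(-1.7209, -0.7858, 0)  len=0.1331
  (v16,v20,v17) [--+] → (-1.25927, -0.7858, 0.356716)–(-1.63179, -0.7858, 0.0989049)  len=0.4530
  (v17,v20,v21) [+--] → (-1.25927, -0.7858, 0.356716)–(-1.19671, -0.7858, 0.4)  len=0.0761
  (v17,v21,v18) [+-+] → (-1.19671, -0.7858, 0.4)–(-0.796143, -0.7858, 0.122847)  len=0.4871
  (v18,v21,v22) [+--] → (-0.796143, -0.7858, 0.122847)–(-0.61866, -0.7858, 0)  len=0.2159
  (v18,v22,v19) [+-+] → (-0.61866, -0.7858, 0)–(-1.01993, -0.7858, -0.277658)  len=0.4880
  (v19,v22,v23) [+--] → (-1.01993, -0.7858, -0.277658)–(-1.19671, -0.7858, -0.4)  len=0.2150
  (v19,v23,v16) [+--] → (-1.19671, -0.7858, -0.4)–(-1.63179, -0.7858, -0.0989049)  len=0.5291
  (v24,v0,v25) [-+-] → (1.5316, -0.7858, 0)–(1.26537, -0.7858, 0.266238)  len=0.3765
  (v25,v0,v1) [-++] → (1.26537, -0.7858, 0.266238)–(1.13161, -0.7858, 0.4)  len=0.1892
  (v25,v1,v26) [-+-] → (1.13161, -0.7858, 0.4)–(0.769385, -0.7858, 0.0377967)  len=0.5122
  (v26,v1,v2) [-++] → (0.769385, -0.7858, 0.0377967)–(0.731588, -0.7858, 0)  len=0.0535
  (v26,v2,v27) [-+-] → (0.731588, -0.7858, 0)–(0.997847, -0.7858, -0.266238)  len=0.3765
  (v27,v2,v3) [-++] → (0.997847, -0.7858, -0.266238)–(1.13161, -0.7858, -0.4)  len=0.1892
  (v27,v3,v24) [-+-] → (1.13161, -0.7858, -0.4)–(1.34208, -0.7858, -0.189513)  len=0.2977
  (v24,v3,v0) [-++] → (1.34208, -0.7858, -0.189513)–(1.5316, -0.7858, 0)  len=0.2680

Chained into 2 loop(s):
  loop 1: 10 segments, perimeter = 2.7304
  loop 2: 8 segments, perimeter = 2.2628
Total perimeter = 4.993


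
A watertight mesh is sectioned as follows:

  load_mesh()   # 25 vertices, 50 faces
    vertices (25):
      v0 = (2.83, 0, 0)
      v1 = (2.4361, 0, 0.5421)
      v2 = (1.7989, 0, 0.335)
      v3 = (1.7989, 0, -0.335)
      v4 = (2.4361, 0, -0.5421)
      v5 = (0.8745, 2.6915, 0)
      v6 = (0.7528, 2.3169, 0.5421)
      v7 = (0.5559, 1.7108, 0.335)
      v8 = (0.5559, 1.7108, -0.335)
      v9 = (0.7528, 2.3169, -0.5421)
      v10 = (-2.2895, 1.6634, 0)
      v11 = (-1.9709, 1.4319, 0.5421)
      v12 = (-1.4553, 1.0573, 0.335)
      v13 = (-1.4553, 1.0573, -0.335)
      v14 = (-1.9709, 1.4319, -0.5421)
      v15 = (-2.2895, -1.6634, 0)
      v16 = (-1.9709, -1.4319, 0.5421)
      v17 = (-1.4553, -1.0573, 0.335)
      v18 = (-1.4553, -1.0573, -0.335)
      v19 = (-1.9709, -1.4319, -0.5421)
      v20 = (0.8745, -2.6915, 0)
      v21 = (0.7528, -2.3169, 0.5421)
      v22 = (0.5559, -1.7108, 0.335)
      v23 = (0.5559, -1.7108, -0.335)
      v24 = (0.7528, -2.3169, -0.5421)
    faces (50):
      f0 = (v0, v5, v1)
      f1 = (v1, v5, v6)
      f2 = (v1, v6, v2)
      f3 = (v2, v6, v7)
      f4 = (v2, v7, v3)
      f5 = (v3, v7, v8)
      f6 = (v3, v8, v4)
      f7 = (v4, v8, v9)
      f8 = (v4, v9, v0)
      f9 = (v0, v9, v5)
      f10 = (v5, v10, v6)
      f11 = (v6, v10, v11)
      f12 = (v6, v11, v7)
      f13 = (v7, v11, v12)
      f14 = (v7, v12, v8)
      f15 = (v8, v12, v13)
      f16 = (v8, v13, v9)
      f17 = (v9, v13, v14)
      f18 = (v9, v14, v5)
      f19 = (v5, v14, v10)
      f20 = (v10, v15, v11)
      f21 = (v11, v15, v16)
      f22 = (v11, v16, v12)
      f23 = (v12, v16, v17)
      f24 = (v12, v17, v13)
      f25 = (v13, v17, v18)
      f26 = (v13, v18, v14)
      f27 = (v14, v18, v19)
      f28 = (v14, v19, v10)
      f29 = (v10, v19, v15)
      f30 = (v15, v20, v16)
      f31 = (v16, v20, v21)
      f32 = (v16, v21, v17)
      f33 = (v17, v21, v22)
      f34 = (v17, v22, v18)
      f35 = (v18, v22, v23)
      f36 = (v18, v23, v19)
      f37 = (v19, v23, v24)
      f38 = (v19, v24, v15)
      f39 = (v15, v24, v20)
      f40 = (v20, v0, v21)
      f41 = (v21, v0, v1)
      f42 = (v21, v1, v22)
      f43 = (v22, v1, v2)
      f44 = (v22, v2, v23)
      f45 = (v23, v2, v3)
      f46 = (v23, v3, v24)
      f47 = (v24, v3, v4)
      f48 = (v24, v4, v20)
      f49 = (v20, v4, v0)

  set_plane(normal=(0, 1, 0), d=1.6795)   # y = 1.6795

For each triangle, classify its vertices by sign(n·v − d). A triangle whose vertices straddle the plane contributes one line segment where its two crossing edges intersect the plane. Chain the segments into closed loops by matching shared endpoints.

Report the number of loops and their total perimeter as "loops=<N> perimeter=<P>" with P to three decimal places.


Straddling triangles (20 of 50):
  (v0,v5,v1) [-+-] → (1.60977, 1.6795, 0)–(1.46166, 1.6795, 0.203829)  len=0.2520
  (v1,v5,v6) [-++] → (1.46166, 1.6795, 0.203829)–(1.21589, 1.6795, 0.5421)  len=0.4181
  (v1,v6,v2) [-+-] → (1.21589, 1.6795, 0.5421)–(1.04059, 1.6795, 0.485125)  len=0.1843
  (v2,v6,v7) [-++] → (1.04059, 1.6795, 0.485125)–(0.578641, 1.6795, 0.335)  len=0.4857
  (v2,v7,v3) [-+-] → (0.578641, 1.6795, 0.335)–(0.578641, 1.6795, 0.322742)  len=0.0123
  (v3,v7,v8) [-++] → (0.578641, 1.6795, 0.322742)–(0.578641, 1.6795, -0.335)  len=0.6577
  (v3,v8,v4) [-+-] → (0.578641, 1.6795, -0.335)–(0.590299, 1.6795, -0.338789)  len=0.0123
  (v4,v8,v9) [-++] → (0.590299, 1.6795, -0.338789)–(1.21589, 1.6795, -0.5421)  len=0.6578
  (v4,v9,v0) [-+-] → (1.21589, 1.6795, -0.5421)–(1.32426, 1.6795, -0.392963)  len=0.1843
  (v0,v9,v5) [-++] → (1.32426, 1.6795, -0.392963)–(1.60977, 1.6795, 0)  len=0.4857
  (v5,v10,v6) [+-+] → (-2.23995, 1.6795, 0)–(-2.21455, 1.6795, 0.0133555)  len=0.0287
  (v6,v10,v11) [+--] → (-2.21455, 1.6795, 0.0133555)–(-1.20888, 1.6795, 0.5421)  len=1.1362
  (v6,v11,v7) [+-+] → (-1.20888, 1.6795, 0.5421)–(0.272326, 1.6795, 0.358242)  len=1.4926
  (v7,v11,v12) [+--] → (0.272326, 1.6795, 0.358242)–(0.459572, 1.6795, 0.335)  len=0.1887
  (v7,v12,v8) [+-+] → (0.459572, 1.6795, 0.335)–(0.459572, 1.6795, -0.30291)  len=0.6379
  (v8,v12,v13) [+--] → (0.459572, 1.6795, -0.30291)–(0.459572, 1.6795, -0.335)  len=0.0321
  (v8,v13,v9) [+-+] → (0.459572, 1.6795, -0.335)–(-0.364573, 1.6795, -0.4373)  len=0.8305
  (v9,v13,v14) [+--] → (-0.364573, 1.6795, -0.4373)–(-1.20888, 1.6795, -0.5421)  len=0.8508
  (v9,v14,v5) [+-+] → (-1.20888, 1.6795, -0.5421)–(-1.41158, 1.6795, -0.435539)  len=0.2290
  (v5,v14,v10) [+--] → (-1.41158, 1.6795, -0.435539)–(-2.23995, 1.6795, 0)  len=0.9359

Chained into 2 loop(s):
  loop 1: 10 segments, perimeter = 3.3503
  loop 2: 10 segments, perimeter = 6.3623
Total perimeter = 9.713

loops=2 perimeter=9.713


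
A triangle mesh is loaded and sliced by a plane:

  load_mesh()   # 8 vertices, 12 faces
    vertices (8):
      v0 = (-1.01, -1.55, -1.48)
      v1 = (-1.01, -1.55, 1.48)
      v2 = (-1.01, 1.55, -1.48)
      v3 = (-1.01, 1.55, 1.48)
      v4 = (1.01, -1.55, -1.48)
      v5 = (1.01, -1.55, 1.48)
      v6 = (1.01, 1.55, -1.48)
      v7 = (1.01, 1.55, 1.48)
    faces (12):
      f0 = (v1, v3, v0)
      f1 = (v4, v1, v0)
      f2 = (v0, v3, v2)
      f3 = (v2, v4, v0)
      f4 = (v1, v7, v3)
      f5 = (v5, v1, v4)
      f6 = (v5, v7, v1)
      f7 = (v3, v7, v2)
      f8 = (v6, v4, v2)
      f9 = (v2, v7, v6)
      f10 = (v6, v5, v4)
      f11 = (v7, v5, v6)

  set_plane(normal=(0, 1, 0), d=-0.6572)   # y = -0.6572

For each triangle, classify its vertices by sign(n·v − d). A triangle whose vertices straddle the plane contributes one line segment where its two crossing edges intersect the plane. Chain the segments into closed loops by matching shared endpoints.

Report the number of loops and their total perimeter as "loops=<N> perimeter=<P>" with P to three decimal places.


loops=1 perimeter=9.960

Straddling triangles (8 of 12):
  (v1,v3,v0) [-+-] → (-1.01, -0.6572, 1.48)–(-1.01, -0.6572, -0.62752)  len=2.1075
  (v0,v3,v2) [-++] → (-1.01, -0.6572, -0.62752)–(-1.01, -0.6572, -1.48)  len=0.8525
  (v2,v4,v0) [+--] → (0.42824, -0.6572, -1.48)–(-1.01, -0.6572, -1.48)  len=1.4382
  (v1,v7,v3) [-++] → (-0.42824, -0.6572, 1.48)–(-1.01, -0.6572, 1.48)  len=0.5818
  (v5,v7,v1) [-+-] → (1.01, -0.6572, 1.48)–(-0.42824, -0.6572, 1.48)  len=1.4382
  (v6,v4,v2) [+-+] → (1.01, -0.6572, -1.48)–(0.42824, -0.6572, -1.48)  len=0.5818
  (v6,v5,v4) [+--] → (1.01, -0.6572, 0.62752)–(1.01, -0.6572, -1.48)  len=2.1075
  (v7,v5,v6) [+-+] → (1.01, -0.6572, 1.48)–(1.01, -0.6572, 0.62752)  len=0.8525

Chained into 1 loop(s):
  loop 1: 8 segments, perimeter = 9.9600
Total perimeter = 9.960


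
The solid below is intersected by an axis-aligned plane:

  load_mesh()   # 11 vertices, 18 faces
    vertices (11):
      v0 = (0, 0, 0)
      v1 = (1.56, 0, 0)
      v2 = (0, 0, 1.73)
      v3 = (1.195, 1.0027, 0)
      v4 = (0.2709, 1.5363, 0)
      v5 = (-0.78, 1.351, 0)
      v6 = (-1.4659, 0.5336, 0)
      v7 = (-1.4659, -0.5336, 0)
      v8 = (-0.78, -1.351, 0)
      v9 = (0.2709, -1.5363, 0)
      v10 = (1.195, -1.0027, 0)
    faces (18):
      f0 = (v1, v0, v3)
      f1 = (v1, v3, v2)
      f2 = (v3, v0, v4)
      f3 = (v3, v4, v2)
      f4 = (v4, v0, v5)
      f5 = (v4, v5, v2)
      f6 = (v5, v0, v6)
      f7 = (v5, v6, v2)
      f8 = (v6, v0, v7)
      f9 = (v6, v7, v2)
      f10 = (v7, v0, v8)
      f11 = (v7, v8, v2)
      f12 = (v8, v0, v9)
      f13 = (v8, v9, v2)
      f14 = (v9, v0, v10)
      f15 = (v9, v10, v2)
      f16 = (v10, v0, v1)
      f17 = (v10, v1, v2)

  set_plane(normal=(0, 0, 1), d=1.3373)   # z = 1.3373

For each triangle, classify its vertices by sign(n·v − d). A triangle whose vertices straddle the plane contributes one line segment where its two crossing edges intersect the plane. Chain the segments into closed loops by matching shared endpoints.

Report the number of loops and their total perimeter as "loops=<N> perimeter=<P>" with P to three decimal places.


loops=1 perimeter=2.180

Straddling triangles (9 of 18):
  (v1,v3,v2) [--+] → (0.271258, 0.227607, 1.3373)–(0.354111, 0, 1.3373)  len=0.2422
  (v3,v4,v2) [--+] → (0.0614927, 0.348731, 1.3373)–(0.271258, 0.227607, 1.3373)  len=0.2422
  (v4,v5,v2) [--+] → (-0.177055, 0.306669, 1.3373)–(0.0614927, 0.348731, 1.3373)  len=0.2422
  (v5,v6,v2) [--+] → (-0.332751, 0.121124, 1.3373)–(-0.177055, 0.306669, 1.3373)  len=0.2422
  (v6,v7,v2) [--+] → (-0.332751, -0.121124, 1.3373)–(-0.332751, 0.121124, 1.3373)  len=0.2422
  (v7,v8,v2) [--+] → (-0.177055, -0.306669, 1.3373)–(-0.332751, -0.121124, 1.3373)  len=0.2422
  (v8,v9,v2) [--+] → (0.0614927, -0.348731, 1.3373)–(-0.177055, -0.306669, 1.3373)  len=0.2422
  (v9,v10,v2) [--+] → (0.271258, -0.227607, 1.3373)–(0.0614927, -0.348731, 1.3373)  len=0.2422
  (v10,v1,v2) [--+] → (0.354111, 0, 1.3373)–(0.271258, -0.227607, 1.3373)  len=0.2422

Chained into 1 loop(s):
  loop 1: 9 segments, perimeter = 2.1800
Total perimeter = 2.180


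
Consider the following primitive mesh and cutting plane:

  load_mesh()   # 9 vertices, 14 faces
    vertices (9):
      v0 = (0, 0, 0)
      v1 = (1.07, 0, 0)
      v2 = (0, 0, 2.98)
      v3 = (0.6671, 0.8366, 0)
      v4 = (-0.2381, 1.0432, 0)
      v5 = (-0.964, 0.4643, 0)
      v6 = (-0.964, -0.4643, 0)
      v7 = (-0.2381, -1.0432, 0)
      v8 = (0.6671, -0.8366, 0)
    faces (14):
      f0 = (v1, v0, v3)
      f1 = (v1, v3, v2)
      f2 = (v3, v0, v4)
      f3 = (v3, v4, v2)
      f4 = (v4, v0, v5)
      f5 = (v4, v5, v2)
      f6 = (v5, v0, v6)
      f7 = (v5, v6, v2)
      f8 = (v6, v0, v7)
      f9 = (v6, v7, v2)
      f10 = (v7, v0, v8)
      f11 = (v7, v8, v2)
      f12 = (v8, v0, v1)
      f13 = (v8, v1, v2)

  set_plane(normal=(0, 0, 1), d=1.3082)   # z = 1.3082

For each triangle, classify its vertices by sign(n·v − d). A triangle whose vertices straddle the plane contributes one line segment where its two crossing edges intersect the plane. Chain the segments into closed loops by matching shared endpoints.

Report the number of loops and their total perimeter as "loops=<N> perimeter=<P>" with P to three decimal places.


loops=1 perimeter=3.646

Straddling triangles (7 of 14):
  (v1,v3,v2) [--+] → (0.374248, 0.469338, 1.3082)–(0.600277, 0, 1.3082)  len=0.5209
  (v3,v4,v2) [--+] → (-0.133576, 0.585242, 1.3082)–(0.374248, 0.469338, 1.3082)  len=0.5209
  (v4,v5,v2) [--+] → (-0.54081, 0.260475, 1.3082)–(-0.133576, 0.585242, 1.3082)  len=0.5209
  (v5,v6,v2) [--+] → (-0.54081, -0.260475, 1.3082)–(-0.54081, 0.260475, 1.3082)  len=0.5210
  (v6,v7,v2) [--+] → (-0.133576, -0.585242, 1.3082)–(-0.54081, -0.260475, 1.3082)  len=0.5209
  (v7,v8,v2) [--+] → (0.374248, -0.469338, 1.3082)–(-0.133576, -0.585242, 1.3082)  len=0.5209
  (v8,v1,v2) [--+] → (0.600277, 0, 1.3082)–(0.374248, -0.469338, 1.3082)  len=0.5209

Chained into 1 loop(s):
  loop 1: 7 segments, perimeter = 3.6463
Total perimeter = 3.646


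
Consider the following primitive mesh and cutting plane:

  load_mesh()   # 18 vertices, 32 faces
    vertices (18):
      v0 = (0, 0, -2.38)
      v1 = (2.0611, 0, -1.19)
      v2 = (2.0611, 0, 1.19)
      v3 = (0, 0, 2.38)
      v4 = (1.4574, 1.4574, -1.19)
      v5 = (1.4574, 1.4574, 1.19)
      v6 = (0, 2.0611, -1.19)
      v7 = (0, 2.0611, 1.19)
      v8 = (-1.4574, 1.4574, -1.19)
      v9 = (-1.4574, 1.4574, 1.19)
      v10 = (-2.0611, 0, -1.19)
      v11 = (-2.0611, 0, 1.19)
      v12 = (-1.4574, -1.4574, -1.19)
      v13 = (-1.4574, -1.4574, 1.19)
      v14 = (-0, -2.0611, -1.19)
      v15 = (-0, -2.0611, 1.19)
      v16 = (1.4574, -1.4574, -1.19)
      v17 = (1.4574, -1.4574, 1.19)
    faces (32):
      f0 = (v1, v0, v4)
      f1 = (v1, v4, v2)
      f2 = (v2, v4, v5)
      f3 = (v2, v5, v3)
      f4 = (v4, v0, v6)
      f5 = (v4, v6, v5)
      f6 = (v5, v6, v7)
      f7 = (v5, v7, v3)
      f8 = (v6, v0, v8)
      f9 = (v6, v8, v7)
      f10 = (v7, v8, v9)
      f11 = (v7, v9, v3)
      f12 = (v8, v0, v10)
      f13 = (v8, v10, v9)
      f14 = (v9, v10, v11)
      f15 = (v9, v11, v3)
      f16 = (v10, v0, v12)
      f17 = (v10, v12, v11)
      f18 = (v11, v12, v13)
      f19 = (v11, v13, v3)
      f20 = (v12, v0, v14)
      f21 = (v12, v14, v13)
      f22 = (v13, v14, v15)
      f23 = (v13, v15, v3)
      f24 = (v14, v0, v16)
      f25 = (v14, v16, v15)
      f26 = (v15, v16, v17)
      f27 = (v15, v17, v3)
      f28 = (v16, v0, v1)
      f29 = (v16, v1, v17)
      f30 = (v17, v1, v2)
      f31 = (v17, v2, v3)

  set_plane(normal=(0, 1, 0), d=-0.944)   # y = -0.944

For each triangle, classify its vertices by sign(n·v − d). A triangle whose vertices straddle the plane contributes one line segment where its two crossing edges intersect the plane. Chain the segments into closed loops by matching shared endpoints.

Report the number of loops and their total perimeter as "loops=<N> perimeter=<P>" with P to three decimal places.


Straddling triangles (12 of 32):
  (v10,v0,v12) [++-] → (-0.944, -0.944, -1.6092)–(-1.67007, -0.944, -1.19)  len=0.8384
  (v10,v12,v11) [+-+] → (-1.67007, -0.944, -1.19)–(-1.67007, -0.944, -0.351595)  len=0.8384
  (v11,v12,v13) [+--] → (-1.67007, -0.944, -0.351595)–(-1.67007, -0.944, 1.19)  len=1.5416
  (v11,v13,v3) [+-+] → (-1.67007, -0.944, 1.19)–(-0.944, -0.944, 1.6092)  len=0.8384
  (v12,v0,v14) [-+-] → (-0.944, -0.944, -1.6092)–(0, -0.944, -1.83497)  len=0.9706
  (v13,v15,v3) [--+] → (0, -0.944, 1.83497)–(-0.944, -0.944, 1.6092)  len=0.9706
  (v14,v0,v16) [-+-] → (0, -0.944, -1.83497)–(0.944, -0.944, -1.6092)  len=0.9706
  (v15,v17,v3) [--+] → (0.944, -0.944, 1.6092)–(0, -0.944, 1.83497)  len=0.9706
  (v16,v0,v1) [-++] → (0.944, -0.944, -1.6092)–(1.67007, -0.944, -1.19)  len=0.8384
  (v16,v1,v17) [-+-] → (1.67007, -0.944, -1.19)–(1.67007, -0.944, 0.351595)  len=1.5416
  (v17,v1,v2) [-++] → (1.67007, -0.944, 0.351595)–(1.67007, -0.944, 1.19)  len=0.8384
  (v17,v2,v3) [-++] → (1.67007, -0.944, 1.19)–(0.944, -0.944, 1.6092)  len=0.8384

Chained into 1 loop(s):
  loop 1: 12 segments, perimeter = 11.9961
Total perimeter = 11.996

loops=1 perimeter=11.996


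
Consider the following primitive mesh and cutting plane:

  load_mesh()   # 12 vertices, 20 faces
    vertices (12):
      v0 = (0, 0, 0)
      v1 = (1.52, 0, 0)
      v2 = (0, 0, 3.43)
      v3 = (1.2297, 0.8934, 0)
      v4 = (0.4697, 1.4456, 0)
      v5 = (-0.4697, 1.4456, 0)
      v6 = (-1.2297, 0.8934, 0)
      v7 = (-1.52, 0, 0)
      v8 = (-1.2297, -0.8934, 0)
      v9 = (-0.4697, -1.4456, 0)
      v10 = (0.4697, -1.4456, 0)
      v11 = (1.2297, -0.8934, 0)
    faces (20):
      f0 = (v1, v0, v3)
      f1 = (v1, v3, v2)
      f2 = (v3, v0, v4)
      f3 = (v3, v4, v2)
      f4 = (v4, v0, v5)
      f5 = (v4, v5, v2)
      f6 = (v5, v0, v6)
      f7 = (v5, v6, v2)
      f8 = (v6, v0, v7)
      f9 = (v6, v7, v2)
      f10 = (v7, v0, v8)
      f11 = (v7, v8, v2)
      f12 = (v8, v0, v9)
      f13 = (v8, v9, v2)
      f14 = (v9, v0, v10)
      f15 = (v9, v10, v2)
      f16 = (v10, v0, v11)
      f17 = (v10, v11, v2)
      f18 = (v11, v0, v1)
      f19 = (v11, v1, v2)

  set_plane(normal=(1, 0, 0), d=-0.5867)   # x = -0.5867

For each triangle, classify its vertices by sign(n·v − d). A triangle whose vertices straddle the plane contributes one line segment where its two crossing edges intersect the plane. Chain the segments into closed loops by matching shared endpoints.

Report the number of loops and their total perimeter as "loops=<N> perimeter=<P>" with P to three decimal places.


loops=1 perimeter=7.823

Straddling triangles (8 of 20):
  (v5,v0,v6) [++-] → (-0.5867, 0.426248, 0)–(-0.5867, 1.36059, 0)  len=0.9343
  (v5,v6,v2) [+-+] → (-0.5867, 1.36059, 0)–(-0.5867, 0.426248, 1.79352)  len=2.0223
  (v6,v0,v7) [-+-] → (-0.5867, 0.426248, 0)–(-0.5867, 0, 0)  len=0.4262
  (v6,v7,v2) [--+] → (-0.5867, 0, 2.10607)–(-0.5867, 0.426248, 1.79352)  len=0.5286
  (v7,v0,v8) [-+-] → (-0.5867, 0, 0)–(-0.5867, -0.426248, 0)  len=0.4262
  (v7,v8,v2) [--+] → (-0.5867, -0.426248, 1.79352)–(-0.5867, 0, 2.10607)  len=0.5286
  (v8,v0,v9) [-++] → (-0.5867, -0.426248, 0)–(-0.5867, -1.36059, 0)  len=0.9343
  (v8,v9,v2) [-++] → (-0.5867, -1.36059, 0)–(-0.5867, -0.426248, 1.79352)  len=2.0223

Chained into 1 loop(s):
  loop 1: 8 segments, perimeter = 7.8229
Total perimeter = 7.823


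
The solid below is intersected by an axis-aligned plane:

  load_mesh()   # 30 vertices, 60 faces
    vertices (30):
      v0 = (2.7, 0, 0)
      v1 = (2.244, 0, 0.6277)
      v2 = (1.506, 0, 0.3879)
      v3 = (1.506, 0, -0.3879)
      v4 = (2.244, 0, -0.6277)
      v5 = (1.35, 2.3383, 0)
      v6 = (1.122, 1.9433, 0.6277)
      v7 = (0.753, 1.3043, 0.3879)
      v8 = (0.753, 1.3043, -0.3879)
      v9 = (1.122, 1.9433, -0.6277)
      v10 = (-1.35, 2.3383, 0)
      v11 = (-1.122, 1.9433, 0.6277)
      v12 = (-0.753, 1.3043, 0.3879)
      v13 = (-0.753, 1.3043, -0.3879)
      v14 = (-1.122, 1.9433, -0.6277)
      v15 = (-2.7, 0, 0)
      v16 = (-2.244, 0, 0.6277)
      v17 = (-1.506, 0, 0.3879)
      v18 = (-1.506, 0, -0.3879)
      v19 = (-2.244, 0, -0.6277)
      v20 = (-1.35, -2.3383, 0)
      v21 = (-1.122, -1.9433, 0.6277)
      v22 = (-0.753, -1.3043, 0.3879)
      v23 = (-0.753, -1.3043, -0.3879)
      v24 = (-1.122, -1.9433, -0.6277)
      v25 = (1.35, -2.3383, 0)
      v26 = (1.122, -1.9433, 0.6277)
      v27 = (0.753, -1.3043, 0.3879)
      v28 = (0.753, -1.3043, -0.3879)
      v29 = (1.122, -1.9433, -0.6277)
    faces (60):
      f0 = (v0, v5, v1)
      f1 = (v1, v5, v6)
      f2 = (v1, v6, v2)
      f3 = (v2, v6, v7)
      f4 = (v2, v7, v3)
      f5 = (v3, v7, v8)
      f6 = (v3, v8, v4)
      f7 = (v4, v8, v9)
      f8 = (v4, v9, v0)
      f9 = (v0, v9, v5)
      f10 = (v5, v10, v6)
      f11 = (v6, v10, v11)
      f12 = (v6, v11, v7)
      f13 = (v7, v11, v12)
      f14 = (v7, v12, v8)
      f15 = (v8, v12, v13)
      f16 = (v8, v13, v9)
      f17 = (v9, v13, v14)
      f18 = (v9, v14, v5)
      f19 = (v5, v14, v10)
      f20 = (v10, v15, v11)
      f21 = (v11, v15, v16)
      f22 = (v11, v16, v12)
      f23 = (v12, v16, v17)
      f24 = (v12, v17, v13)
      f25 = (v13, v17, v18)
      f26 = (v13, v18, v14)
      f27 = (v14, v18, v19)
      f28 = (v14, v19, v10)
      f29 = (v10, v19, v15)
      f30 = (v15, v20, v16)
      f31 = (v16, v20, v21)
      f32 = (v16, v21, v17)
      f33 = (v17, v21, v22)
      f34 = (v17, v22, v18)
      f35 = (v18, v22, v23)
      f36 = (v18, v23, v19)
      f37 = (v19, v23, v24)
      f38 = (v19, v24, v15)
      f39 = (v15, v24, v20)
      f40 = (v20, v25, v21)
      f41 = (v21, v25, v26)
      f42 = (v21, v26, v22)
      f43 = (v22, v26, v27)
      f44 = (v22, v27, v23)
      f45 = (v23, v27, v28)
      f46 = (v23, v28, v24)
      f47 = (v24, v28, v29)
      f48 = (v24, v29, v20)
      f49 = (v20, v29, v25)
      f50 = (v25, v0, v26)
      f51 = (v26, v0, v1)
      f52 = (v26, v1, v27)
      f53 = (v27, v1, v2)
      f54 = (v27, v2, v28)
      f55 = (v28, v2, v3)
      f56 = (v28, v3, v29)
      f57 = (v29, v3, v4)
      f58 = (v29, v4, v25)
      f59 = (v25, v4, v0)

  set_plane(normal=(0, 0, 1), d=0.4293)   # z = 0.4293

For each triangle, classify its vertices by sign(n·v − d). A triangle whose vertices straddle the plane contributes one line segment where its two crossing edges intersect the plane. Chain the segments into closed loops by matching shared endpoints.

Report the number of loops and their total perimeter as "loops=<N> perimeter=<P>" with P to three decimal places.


loops=2 perimeter=24.129

Straddling triangles (24 of 60):
  (v0,v5,v1) [--+] → (1.96143, 0.739077, 0.4293)–(2.38813, 0, 0.4293)  len=0.8534
  (v1,v5,v6) [+-+] → (1.96143, 0.739077, 0.4293)–(1.19406, 2.06815, 0.4293)  len=1.5347
  (v1,v6,v2) [++-] → (1.4397, 0.335499, 0.4293)–(1.63341, 0, 0.4293)  len=0.3874
  (v2,v6,v7) [-+-] → (1.4397, 0.335499, 0.4293)–(0.816706, 1.41462, 0.4293)  len=1.2460
  (v5,v10,v6) [--+] → (0.340664, 2.06815, 0.4293)–(1.19406, 2.06815, 0.4293)  len=0.8534
  (v6,v10,v11) [+-+] → (0.340664, 2.06815, 0.4293)–(-1.19406, 2.06815, 0.4293)  len=1.5347
  (v6,v11,v7) [++-] → (0.429293, 1.41462, 0.4293)–(0.816706, 1.41462, 0.4293)  len=0.3874
  (v7,v11,v12) [-+-] → (0.429293, 1.41462, 0.4293)–(-0.816706, 1.41462, 0.4293)  len=1.2460
  (v10,v15,v11) [--+] → (-1.62077, 1.32907, 0.4293)–(-1.19406, 2.06815, 0.4293)  len=0.8534
  (v11,v15,v16) [+-+] → (-1.62077, 1.32907, 0.4293)–(-2.38813, 0, 0.4293)  len=1.5347
  (v11,v16,v12) [++-] → (-1.01041, 1.07912, 0.4293)–(-0.816706, 1.41462, 0.4293)  len=0.3874
  (v12,v16,v17) [-+-] → (-1.01041, 1.07912, 0.4293)–(-1.63341, 0, 0.4293)  len=1.2460
  (v15,v20,v16) [--+] → (-1.96143, -0.739077, 0.4293)–(-2.38813, 0, 0.4293)  len=0.8534
  (v16,v20,v21) [+-+] → (-1.96143, -0.739077, 0.4293)–(-1.19406, -2.06815, 0.4293)  len=1.5347
  (v16,v21,v17) [++-] → (-1.4397, -0.335499, 0.4293)–(-1.63341, 0, 0.4293)  len=0.3874
  (v17,v21,v22) [-+-] → (-1.4397, -0.335499, 0.4293)–(-0.816706, -1.41462, 0.4293)  len=1.2460
  (v20,v25,v21) [--+] → (-0.340664, -2.06815, 0.4293)–(-1.19406, -2.06815, 0.4293)  len=0.8534
  (v21,v25,v26) [+-+] → (-0.340664, -2.06815, 0.4293)–(1.19406, -2.06815, 0.4293)  len=1.5347
  (v21,v26,v22) [++-] → (-0.429293, -1.41462, 0.4293)–(-0.816706, -1.41462, 0.4293)  len=0.3874
  (v22,v26,v27) [-+-] → (-0.429293, -1.41462, 0.4293)–(0.816706, -1.41462, 0.4293)  len=1.2460
  (v25,v0,v26) [--+] → (1.62077, -1.32907, 0.4293)–(1.19406, -2.06815, 0.4293)  len=0.8534
  (v26,v0,v1) [+-+] → (1.62077, -1.32907, 0.4293)–(2.38813, 0, 0.4293)  len=1.5347
  (v26,v1,v27) [++-] → (1.01041, -1.07912, 0.4293)–(0.816706, -1.41462, 0.4293)  len=0.3874
  (v27,v1,v2) [-+-] → (1.01041, -1.07912, 0.4293)–(1.63341, 0, 0.4293)  len=1.2460

Chained into 2 loop(s):
  loop 1: 12 segments, perimeter = 14.3287
  loop 2: 12 segments, perimeter = 9.8006
Total perimeter = 24.129


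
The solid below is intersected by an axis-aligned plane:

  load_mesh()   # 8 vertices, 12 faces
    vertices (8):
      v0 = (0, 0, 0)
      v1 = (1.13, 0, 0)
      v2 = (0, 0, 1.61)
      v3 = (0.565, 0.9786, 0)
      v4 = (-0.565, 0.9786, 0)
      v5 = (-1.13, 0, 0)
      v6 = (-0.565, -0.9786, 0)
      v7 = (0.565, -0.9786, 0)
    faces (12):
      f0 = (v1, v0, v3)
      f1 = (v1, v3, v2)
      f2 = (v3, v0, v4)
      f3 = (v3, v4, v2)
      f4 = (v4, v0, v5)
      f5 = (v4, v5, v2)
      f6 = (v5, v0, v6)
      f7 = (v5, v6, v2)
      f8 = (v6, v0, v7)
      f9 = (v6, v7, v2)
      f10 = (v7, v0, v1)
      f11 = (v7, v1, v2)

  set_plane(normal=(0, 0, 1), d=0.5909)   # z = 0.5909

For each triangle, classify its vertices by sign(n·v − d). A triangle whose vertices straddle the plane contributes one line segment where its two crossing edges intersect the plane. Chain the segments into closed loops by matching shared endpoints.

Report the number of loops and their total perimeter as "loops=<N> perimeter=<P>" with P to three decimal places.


loops=1 perimeter=4.292

Straddling triangles (6 of 12):
  (v1,v3,v2) [--+] → (0.357634, 0.619436, 0.5909)–(0.715269, 0, 0.5909)  len=0.7153
  (v3,v4,v2) [--+] → (-0.357634, 0.619436, 0.5909)–(0.357634, 0.619436, 0.5909)  len=0.7153
  (v4,v5,v2) [--+] → (-0.715269, 0, 0.5909)–(-0.357634, 0.619436, 0.5909)  len=0.7153
  (v5,v6,v2) [--+] → (-0.357634, -0.619436, 0.5909)–(-0.715269, 0, 0.5909)  len=0.7153
  (v6,v7,v2) [--+] → (0.357634, -0.619436, 0.5909)–(-0.357634, -0.619436, 0.5909)  len=0.7153
  (v7,v1,v2) [--+] → (0.715269, 0, 0.5909)–(0.357634, -0.619436, 0.5909)  len=0.7153

Chained into 1 loop(s):
  loop 1: 6 segments, perimeter = 4.2916
Total perimeter = 4.292


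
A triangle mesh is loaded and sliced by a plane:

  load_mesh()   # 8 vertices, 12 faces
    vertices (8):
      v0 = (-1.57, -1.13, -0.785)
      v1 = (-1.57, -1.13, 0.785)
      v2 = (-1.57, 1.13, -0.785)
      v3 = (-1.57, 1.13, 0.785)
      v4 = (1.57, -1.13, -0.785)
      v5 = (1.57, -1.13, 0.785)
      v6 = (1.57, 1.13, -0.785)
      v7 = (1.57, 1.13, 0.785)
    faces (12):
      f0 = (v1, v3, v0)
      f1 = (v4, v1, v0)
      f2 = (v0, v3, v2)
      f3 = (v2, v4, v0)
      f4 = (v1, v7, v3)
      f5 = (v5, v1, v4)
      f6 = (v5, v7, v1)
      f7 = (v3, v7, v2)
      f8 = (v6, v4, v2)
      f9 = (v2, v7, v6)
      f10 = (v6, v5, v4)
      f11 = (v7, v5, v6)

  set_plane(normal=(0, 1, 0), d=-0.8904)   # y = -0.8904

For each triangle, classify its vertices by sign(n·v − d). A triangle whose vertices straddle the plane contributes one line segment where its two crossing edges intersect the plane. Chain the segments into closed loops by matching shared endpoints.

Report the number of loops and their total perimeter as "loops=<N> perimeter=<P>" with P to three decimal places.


Straddling triangles (8 of 12):
  (v1,v3,v0) [-+-] → (-1.57, -0.8904, 0.785)–(-1.57, -0.8904, -0.618552)  len=1.4036
  (v0,v3,v2) [-++] → (-1.57, -0.8904, -0.618552)–(-1.57, -0.8904, -0.785)  len=0.1664
  (v2,v4,v0) [+--] → (1.2371, -0.8904, -0.785)–(-1.57, -0.8904, -0.785)  len=2.8071
  (v1,v7,v3) [-++] → (-1.2371, -0.8904, 0.785)–(-1.57, -0.8904, 0.785)  len=0.3329
  (v5,v7,v1) [-+-] → (1.57, -0.8904, 0.785)–(-1.2371, -0.8904, 0.785)  len=2.8071
  (v6,v4,v2) [+-+] → (1.57, -0.8904, -0.785)–(1.2371, -0.8904, -0.785)  len=0.3329
  (v6,v5,v4) [+--] → (1.57, -0.8904, 0.618552)–(1.57, -0.8904, -0.785)  len=1.4036
  (v7,v5,v6) [+-+] → (1.57, -0.8904, 0.785)–(1.57, -0.8904, 0.618552)  len=0.1664

Chained into 1 loop(s):
  loop 1: 8 segments, perimeter = 9.4200
Total perimeter = 9.420

loops=1 perimeter=9.420


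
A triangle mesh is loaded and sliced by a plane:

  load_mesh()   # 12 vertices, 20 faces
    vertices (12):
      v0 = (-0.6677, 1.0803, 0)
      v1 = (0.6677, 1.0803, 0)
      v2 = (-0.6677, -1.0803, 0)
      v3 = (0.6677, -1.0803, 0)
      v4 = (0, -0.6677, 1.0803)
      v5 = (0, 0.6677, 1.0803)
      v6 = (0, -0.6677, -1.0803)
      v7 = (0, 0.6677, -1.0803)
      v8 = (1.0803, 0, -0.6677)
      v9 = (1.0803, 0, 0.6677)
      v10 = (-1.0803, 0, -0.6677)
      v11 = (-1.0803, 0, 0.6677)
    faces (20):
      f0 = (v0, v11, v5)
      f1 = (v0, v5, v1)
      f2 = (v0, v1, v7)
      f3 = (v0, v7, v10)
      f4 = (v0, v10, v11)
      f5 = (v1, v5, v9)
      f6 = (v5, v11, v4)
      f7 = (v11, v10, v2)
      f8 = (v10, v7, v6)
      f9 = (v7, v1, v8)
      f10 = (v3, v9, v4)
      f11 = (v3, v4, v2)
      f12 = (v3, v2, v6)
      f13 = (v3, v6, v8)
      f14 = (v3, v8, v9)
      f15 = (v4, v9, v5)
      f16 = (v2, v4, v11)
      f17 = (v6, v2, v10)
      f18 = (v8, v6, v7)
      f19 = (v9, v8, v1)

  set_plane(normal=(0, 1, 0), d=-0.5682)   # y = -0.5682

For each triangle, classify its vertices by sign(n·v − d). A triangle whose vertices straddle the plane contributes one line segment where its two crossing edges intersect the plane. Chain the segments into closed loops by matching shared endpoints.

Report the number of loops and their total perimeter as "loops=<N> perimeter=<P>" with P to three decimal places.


Straddling triangles (10 of 20):
  (v5,v11,v4) [++-] → (-0.160985, -0.5682, 1.01881)–(0, -0.5682, 1.0803)  len=0.1723
  (v11,v10,v2) [++-] → (-0.863287, -0.5682, -0.316513)–(-0.863287, -0.5682, 0.316513)  len=0.6330
  (v10,v7,v6) [++-] → (0, -0.5682, -1.0803)–(-0.160985, -0.5682, -1.01881)  len=0.1723
  (v3,v9,v4) [-+-] → (0.863287, -0.5682, 0.316513)–(0.160985, -0.5682, 1.01881)  len=0.9932
  (v3,v6,v8) [--+] → (0.160985, -0.5682, -1.01881)–(0.863287, -0.5682, -0.316513)  len=0.9932
  (v3,v8,v9) [-++] → (0.863287, -0.5682, -0.316513)–(0.863287, -0.5682, 0.316513)  len=0.6330
  (v4,v9,v5) [-++] → (0.160985, -0.5682, 1.01881)–(0, -0.5682, 1.0803)  len=0.1723
  (v2,v4,v11) [--+] → (-0.160985, -0.5682, 1.01881)–(-0.863287, -0.5682, 0.316513)  len=0.9932
  (v6,v2,v10) [--+] → (-0.863287, -0.5682, -0.316513)–(-0.160985, -0.5682, -1.01881)  len=0.9932
  (v8,v6,v7) [+-+] → (0.160985, -0.5682, -1.01881)–(0, -0.5682, -1.0803)  len=0.1723

Chained into 1 loop(s):
  loop 1: 10 segments, perimeter = 5.9282
Total perimeter = 5.928

loops=1 perimeter=5.928


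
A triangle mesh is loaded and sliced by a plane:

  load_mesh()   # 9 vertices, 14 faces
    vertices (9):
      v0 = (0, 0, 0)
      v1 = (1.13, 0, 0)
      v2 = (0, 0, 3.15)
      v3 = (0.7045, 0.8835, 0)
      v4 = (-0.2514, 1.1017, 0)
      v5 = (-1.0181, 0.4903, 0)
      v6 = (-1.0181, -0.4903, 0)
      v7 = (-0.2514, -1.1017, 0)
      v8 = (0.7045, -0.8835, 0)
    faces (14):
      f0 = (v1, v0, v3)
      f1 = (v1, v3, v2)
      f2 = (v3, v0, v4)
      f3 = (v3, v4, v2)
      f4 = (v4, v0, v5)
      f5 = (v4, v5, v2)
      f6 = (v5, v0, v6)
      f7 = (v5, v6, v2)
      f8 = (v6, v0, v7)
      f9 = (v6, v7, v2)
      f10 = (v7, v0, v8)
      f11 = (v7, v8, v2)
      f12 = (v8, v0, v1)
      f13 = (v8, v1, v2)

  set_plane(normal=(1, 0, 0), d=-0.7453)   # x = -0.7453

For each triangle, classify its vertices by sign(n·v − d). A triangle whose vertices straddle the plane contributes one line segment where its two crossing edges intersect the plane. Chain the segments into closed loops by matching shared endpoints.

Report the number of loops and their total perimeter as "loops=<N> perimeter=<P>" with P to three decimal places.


loops=1 perimeter=3.960

Straddling triangles (6 of 14):
  (v4,v0,v5) [++-] → (-0.7453, 0.358924, 0)–(-0.7453, 0.707843, 0)  len=0.3489
  (v4,v5,v2) [+-+] → (-0.7453, 0.707843, 0)–(-0.7453, 0.358924, 0.844043)  len=0.9133
  (v5,v0,v6) [-+-] → (-0.7453, 0.358924, 0)–(-0.7453, -0.358924, 0)  len=0.7178
  (v5,v6,v2) [--+] → (-0.7453, -0.358924, 0.844043)–(-0.7453, 0.358924, 0.844043)  len=0.7178
  (v6,v0,v7) [-++] → (-0.7453, -0.358924, 0)–(-0.7453, -0.707843, 0)  len=0.3489
  (v6,v7,v2) [-++] → (-0.7453, -0.707843, 0)–(-0.7453, -0.358924, 0.844043)  len=0.9133

Chained into 1 loop(s):
  loop 1: 6 segments, perimeter = 3.9602
Total perimeter = 3.960


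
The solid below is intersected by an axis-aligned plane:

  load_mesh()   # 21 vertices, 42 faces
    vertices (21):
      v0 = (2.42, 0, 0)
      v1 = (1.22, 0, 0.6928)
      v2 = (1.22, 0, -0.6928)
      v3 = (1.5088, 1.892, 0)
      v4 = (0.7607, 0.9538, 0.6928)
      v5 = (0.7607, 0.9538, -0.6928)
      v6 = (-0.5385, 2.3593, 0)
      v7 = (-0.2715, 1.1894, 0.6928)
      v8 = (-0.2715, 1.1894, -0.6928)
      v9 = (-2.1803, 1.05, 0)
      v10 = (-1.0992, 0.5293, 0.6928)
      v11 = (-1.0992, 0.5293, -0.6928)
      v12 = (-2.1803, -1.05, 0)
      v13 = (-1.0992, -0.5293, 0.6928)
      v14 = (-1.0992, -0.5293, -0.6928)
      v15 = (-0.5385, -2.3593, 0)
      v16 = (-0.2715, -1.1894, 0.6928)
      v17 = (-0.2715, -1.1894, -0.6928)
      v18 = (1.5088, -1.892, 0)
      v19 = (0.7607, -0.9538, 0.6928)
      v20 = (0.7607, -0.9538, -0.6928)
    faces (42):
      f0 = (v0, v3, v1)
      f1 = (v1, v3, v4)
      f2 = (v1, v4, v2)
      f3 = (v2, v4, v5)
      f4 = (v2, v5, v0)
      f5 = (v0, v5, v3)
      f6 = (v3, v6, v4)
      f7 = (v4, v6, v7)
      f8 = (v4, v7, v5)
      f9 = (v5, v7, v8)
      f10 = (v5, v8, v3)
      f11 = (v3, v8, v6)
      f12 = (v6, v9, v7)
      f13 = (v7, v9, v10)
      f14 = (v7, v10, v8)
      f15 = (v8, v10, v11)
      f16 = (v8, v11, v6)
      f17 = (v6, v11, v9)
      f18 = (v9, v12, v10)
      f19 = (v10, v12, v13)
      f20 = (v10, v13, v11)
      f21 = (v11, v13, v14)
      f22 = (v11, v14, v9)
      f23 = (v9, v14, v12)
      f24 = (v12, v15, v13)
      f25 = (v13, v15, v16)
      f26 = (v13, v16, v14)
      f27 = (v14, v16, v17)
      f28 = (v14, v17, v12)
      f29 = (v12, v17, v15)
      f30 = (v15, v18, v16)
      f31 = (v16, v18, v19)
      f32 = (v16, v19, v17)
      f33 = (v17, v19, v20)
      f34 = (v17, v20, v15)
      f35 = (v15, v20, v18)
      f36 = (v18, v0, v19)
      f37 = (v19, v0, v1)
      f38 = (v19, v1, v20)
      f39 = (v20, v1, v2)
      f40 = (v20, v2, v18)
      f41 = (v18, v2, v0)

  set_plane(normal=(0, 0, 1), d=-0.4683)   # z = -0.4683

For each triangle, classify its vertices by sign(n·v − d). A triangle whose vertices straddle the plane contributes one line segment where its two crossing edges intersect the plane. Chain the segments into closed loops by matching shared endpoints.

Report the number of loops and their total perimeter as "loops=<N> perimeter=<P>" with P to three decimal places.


Straddling triangles (28 of 42):
  (v1,v4,v2) [++-] → (1.14558, 0.154538, -0.4683)–(1.22, 0, -0.4683)  len=0.1715
  (v2,v4,v5) [-+-] → (1.14558, 0.154538, -0.4683)–(0.7607, 0.9538, -0.4683)  len=0.8871
  (v2,v5,v0) [--+] → (1.29839, 0.644724, -0.4683)–(1.60886, 0, -0.4683)  len=0.7156
  (v0,v5,v3) [+-+] → (1.29839, 0.644724, -0.4683)–(1.00312, 1.25782, -0.4683)  len=0.6805
  (v4,v7,v5) [++-] → (0.593459, 0.991973, -0.4683)–(0.7607, 0.9538, -0.4683)  len=0.1715
  (v5,v7,v8) [-+-] → (0.593459, 0.991973, -0.4683)–(-0.2715, 1.1894, -0.4683)  len=0.8872
  (v5,v8,v3) [--+] → (0.305401, 1.41708, -0.4683)–(1.00312, 1.25782, -0.4683)  len=0.7157
  (v3,v8,v6) [+-+] → (0.305401, 1.41708, -0.4683)–(-0.358021, 1.5685, -0.4683)  len=0.6805
  (v7,v10,v8) [++-] → (-0.405607, 1.08245, -0.4683)–(-0.2715, 1.1894, -0.4683)  len=0.1715
  (v8,v10,v11) [-+-] → (-0.405607, 1.08245, -0.4683)–(-1.0992, 0.5293, -0.4683)  len=0.8872
  (v8,v11,v6) [--+] → (-0.917507, 1.12231, -0.4683)–(-0.358021, 1.5685, -0.4683)  len=0.7156
  (v6,v11,v9) [+-+] → (-0.917507, 1.12231, -0.4683)–(-1.44953, 0.698031, -0.4683)  len=0.6805
  (v10,v13,v11) [++-] → (-1.0992, 0.357782, -0.4683)–(-1.0992, 0.5293, -0.4683)  len=0.1715
  (v11,v13,v14) [-+-] → (-1.0992, 0.357782, -0.4683)–(-1.0992, -0.5293, -0.4683)  len=0.8871
  (v11,v14,v9) [--+] → (-1.44953, -0.017532, -0.4683)–(-1.44953, 0.698031, -0.4683)  len=0.7156
  (v9,v14,v12) [+-+] → (-1.44953, -0.017532, -0.4683)–(-1.44953, -0.698031, -0.4683)  len=0.6805
  (v13,v16,v14) [++-] → (-0.965093, -0.636252, -0.4683)–(-1.0992, -0.5293, -0.4683)  len=0.1715
  (v14,v16,v17) [-+-] → (-0.965093, -0.636252, -0.4683)–(-0.2715, -1.1894, -0.4683)  len=0.8872
  (v14,v17,v12) [--+] → (-0.890042, -1.14423, -0.4683)–(-1.44953, -0.698031, -0.4683)  len=0.7156
  (v12,v17,v15) [+-+] → (-0.890042, -1.14423, -0.4683)–(-0.358021, -1.5685, -0.4683)  len=0.6805
  (v16,v19,v17) [++-] → (-0.104259, -1.15123, -0.4683)–(-0.2715, -1.1894, -0.4683)  len=0.1715
  (v17,v19,v20) [-+-] → (-0.104259, -1.15123, -0.4683)–(0.7607, -0.9538, -0.4683)  len=0.8872
  (v17,v20,v15) [--+] → (0.339698, -1.40925, -0.4683)–(-0.358021, -1.5685, -0.4683)  len=0.7157
  (v15,v20,v18) [+-+] → (0.339698, -1.40925, -0.4683)–(1.00312, -1.25782, -0.4683)  len=0.6805
  (v19,v1,v20) [++-] → (0.835117, -0.799262, -0.4683)–(0.7607, -0.9538, -0.4683)  len=0.1715
  (v20,v1,v2) [-+-] → (0.835117, -0.799262, -0.4683)–(1.22, 0, -0.4683)  len=0.8871
  (v20,v2,v18) [--+] → (1.31358, -0.613098, -0.4683)–(1.00312, -1.25782, -0.4683)  len=0.7156
  (v18,v2,v0) [+-+] → (1.31358, -0.613098, -0.4683)–(1.60886, 0, -0.4683)  len=0.6805

Chained into 2 loop(s):
  loop 1: 14 segments, perimeter = 7.4107
  loop 2: 14 segments, perimeter = 9.7727
Total perimeter = 17.183

loops=2 perimeter=17.183
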